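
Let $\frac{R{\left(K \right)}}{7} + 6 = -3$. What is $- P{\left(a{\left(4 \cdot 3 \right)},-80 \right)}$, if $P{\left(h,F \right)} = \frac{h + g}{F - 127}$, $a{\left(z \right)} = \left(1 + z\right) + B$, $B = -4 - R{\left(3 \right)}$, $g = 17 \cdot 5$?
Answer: $\frac{157}{207} \approx 0.75845$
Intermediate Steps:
$g = 85$
$R{\left(K \right)} = -63$ ($R{\left(K \right)} = -42 + 7 \left(-3\right) = -42 - 21 = -63$)
$B = 59$ ($B = -4 - -63 = -4 + 63 = 59$)
$a{\left(z \right)} = 60 + z$ ($a{\left(z \right)} = \left(1 + z\right) + 59 = 60 + z$)
$P{\left(h,F \right)} = \frac{85 + h}{-127 + F}$ ($P{\left(h,F \right)} = \frac{h + 85}{F - 127} = \frac{85 + h}{-127 + F}$)
$- P{\left(a{\left(4 \cdot 3 \right)},-80 \right)} = - \frac{85 + \left(60 + 4 \cdot 3\right)}{-127 - 80} = - \frac{85 + \left(60 + 12\right)}{-207} = - \frac{\left(-1\right) \left(85 + 72\right)}{207} = - \frac{\left(-1\right) 157}{207} = \left(-1\right) \left(- \frac{157}{207}\right) = \frac{157}{207}$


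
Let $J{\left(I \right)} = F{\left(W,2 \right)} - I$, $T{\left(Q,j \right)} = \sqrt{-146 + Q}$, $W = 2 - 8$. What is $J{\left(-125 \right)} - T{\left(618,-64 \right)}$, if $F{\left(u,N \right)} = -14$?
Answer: $111 - 2 \sqrt{118} \approx 89.274$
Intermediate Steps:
$W = -6$ ($W = 2 - 8 = -6$)
$J{\left(I \right)} = -14 - I$
$J{\left(-125 \right)} - T{\left(618,-64 \right)} = \left(-14 - -125\right) - \sqrt{-146 + 618} = \left(-14 + 125\right) - \sqrt{472} = 111 - 2 \sqrt{118}$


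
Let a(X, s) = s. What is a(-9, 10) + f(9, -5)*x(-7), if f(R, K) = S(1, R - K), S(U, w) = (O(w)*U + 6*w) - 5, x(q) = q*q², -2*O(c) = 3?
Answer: -53145/2 ≈ -26573.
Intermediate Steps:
O(c) = -3/2 (O(c) = -½*3 = -3/2)
x(q) = q³
S(U, w) = -5 + 6*w - 3*U/2 (S(U, w) = (-3*U/2 + 6*w) - 5 = (6*w - 3*U/2) - 5 = -5 + 6*w - 3*U/2)
f(R, K) = -13/2 - 6*K + 6*R (f(R, K) = -5 + 6*(R - K) - 3/2*1 = -5 + (-6*K + 6*R) - 3/2 = -13/2 - 6*K + 6*R)
a(-9, 10) + f(9, -5)*x(-7) = 10 + (-13/2 - 6*(-5) + 6*9)*(-7)³ = 10 + (-13/2 + 30 + 54)*(-343) = 10 + (155/2)*(-343) = 10 - 53165/2 = -53145/2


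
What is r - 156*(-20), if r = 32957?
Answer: 36077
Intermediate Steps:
r - 156*(-20) = 32957 - 156*(-20) = 32957 + 3120 = 36077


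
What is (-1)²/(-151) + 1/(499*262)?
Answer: -130587/19741438 ≈ -0.0066149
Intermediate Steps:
(-1)²/(-151) + 1/(499*262) = 1*(-1/151) + (1/499)*(1/262) = -1/151 + 1/130738 = -130587/19741438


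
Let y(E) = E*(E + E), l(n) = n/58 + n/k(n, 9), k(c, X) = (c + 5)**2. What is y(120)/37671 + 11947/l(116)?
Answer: 2196702771839/369150686 ≈ 5950.7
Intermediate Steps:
k(c, X) = (5 + c)**2
l(n) = n/58 + n/(5 + n)**2 (l(n) = n/58 + n/((5 + n)**2) = n*(1/58) + n/(5 + n)**2 = n/58 + n/(5 + n)**2)
y(E) = 2*E**2 (y(E) = E*(2*E) = 2*E**2)
y(120)/37671 + 11947/l(116) = (2*120**2)/37671 + 11947/((1/58)*116 + 116/(5 + 116)**2) = (2*14400)*(1/37671) + 11947/(2 + 116/121**2) = 28800*(1/37671) + 11947/(2 + 116*(1/14641)) = 9600/12557 + 11947/(2 + 116/14641) = 9600/12557 + 11947/(29398/14641) = 9600/12557 + 11947*(14641/29398) = 9600/12557 + 174916027/29398 = 2196702771839/369150686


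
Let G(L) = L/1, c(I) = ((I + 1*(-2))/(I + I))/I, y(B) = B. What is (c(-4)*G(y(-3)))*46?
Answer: 207/8 ≈ 25.875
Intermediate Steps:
c(I) = (-2 + I)/(2*I²) (c(I) = ((I - 2)/((2*I)))/I = ((-2 + I)*(1/(2*I)))/I = ((-2 + I)/(2*I))/I = (-2 + I)/(2*I²))
G(L) = L (G(L) = L*1 = L)
(c(-4)*G(y(-3)))*46 = (((½)*(-2 - 4)/(-4)²)*(-3))*46 = (((½)*(1/16)*(-6))*(-3))*46 = -3/16*(-3)*46 = (9/16)*46 = 207/8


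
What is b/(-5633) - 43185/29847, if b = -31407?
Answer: 231381208/56042717 ≈ 4.1287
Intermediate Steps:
b/(-5633) - 43185/29847 = -31407/(-5633) - 43185/29847 = -31407*(-1/5633) - 43185*1/29847 = 31407/5633 - 14395/9949 = 231381208/56042717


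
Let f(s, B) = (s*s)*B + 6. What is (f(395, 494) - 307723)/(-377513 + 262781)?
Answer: -76768633/114732 ≈ -669.11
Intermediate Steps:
f(s, B) = 6 + B*s² (f(s, B) = s²*B + 6 = B*s² + 6 = 6 + B*s²)
(f(395, 494) - 307723)/(-377513 + 262781) = ((6 + 494*395²) - 307723)/(-377513 + 262781) = ((6 + 494*156025) - 307723)/(-114732) = ((6 + 77076350) - 307723)*(-1/114732) = (77076356 - 307723)*(-1/114732) = 76768633*(-1/114732) = -76768633/114732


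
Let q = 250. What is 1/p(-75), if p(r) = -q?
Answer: -1/250 ≈ -0.0040000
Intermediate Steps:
p(r) = -250 (p(r) = -1*250 = -250)
1/p(-75) = 1/(-250) = -1/250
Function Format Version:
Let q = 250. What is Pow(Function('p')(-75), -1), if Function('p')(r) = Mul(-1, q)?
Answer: Rational(-1, 250) ≈ -0.0040000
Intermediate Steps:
Function('p')(r) = -250 (Function('p')(r) = Mul(-1, 250) = -250)
Pow(Function('p')(-75), -1) = Pow(-250, -1) = Rational(-1, 250)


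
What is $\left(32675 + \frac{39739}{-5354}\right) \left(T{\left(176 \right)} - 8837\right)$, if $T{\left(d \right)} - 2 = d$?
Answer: $- \frac{1514478245049}{5354} \approx -2.8287 \cdot 10^{8}$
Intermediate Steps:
$T{\left(d \right)} = 2 + d$
$\left(32675 + \frac{39739}{-5354}\right) \left(T{\left(176 \right)} - 8837\right) = \left(32675 + \frac{39739}{-5354}\right) \left(\left(2 + 176\right) - 8837\right) = \left(32675 + 39739 \left(- \frac{1}{5354}\right)\right) \left(178 - 8837\right) = \left(32675 - \frac{39739}{5354}\right) \left(-8659\right) = \frac{174902211}{5354} \left(-8659\right) = - \frac{1514478245049}{5354}$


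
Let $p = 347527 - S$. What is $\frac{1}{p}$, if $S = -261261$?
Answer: $\frac{1}{608788} \approx 1.6426 \cdot 10^{-6}$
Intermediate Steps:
$p = 608788$ ($p = 347527 - -261261 = 347527 + 261261 = 608788$)
$\frac{1}{p} = \frac{1}{608788}$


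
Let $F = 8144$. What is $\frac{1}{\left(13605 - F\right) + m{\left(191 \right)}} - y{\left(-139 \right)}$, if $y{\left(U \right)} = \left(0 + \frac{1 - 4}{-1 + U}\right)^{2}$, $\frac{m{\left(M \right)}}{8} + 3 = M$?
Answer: $- \frac{1231}{3900400} \approx -0.00031561$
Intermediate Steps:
$m{\left(M \right)} = -24 + 8 M$
$y{\left(U \right)} = \frac{9}{\left(-1 + U\right)^{2}}$ ($y{\left(U \right)} = \left(0 - \frac{3}{-1 + U}\right)^{2} = \left(- \frac{3}{-1 + U}\right)^{2} = \frac{9}{\left(-1 + U\right)^{2}}$)
$\frac{1}{\left(13605 - F\right) + m{\left(191 \right)}} - y{\left(-139 \right)} = \frac{1}{\left(13605 - 8144\right) + \left(-24 + 8 \cdot 191\right)} - \frac{9}{\left(-1 - 139\right)^{2}} = \frac{1}{\left(13605 - 8144\right) + \left(-24 + 1528\right)} - \frac{9}{19600} = \frac{1}{5461 + 1504} - 9 \cdot \frac{1}{19600} = \frac{1}{6965} - \frac{9}{19600} = - \frac{1231}{3900400}$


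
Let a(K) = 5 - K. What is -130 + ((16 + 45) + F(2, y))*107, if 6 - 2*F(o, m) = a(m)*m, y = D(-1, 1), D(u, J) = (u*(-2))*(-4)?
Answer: 12282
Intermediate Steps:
D(u, J) = 8*u (D(u, J) = -2*u*(-4) = 8*u)
y = -8 (y = 8*(-1) = -8)
F(o, m) = 3 - m*(5 - m)/2 (F(o, m) = 3 - (5 - m)*m/2 = 3 - m*(5 - m)/2)
-130 + ((16 + 45) + F(2, y))*107 = -130 + ((16 + 45) + (3 + (1/2)*(-8)*(-5 - 8)))*107 = -130 + (61 + (3 + (1/2)*(-8)*(-13)))*107 = -130 + (61 + (3 + 52))*107 = -130 + (61 + 55)*107 = -130 + 116*107 = -130 + 12412 = 12282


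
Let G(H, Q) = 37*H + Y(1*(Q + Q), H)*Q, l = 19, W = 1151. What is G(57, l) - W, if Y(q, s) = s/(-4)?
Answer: 2749/4 ≈ 687.25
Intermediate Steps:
Y(q, s) = -s/4 (Y(q, s) = s*(-¼) = -s/4)
G(H, Q) = 37*H - H*Q/4 (G(H, Q) = 37*H + (-H/4)*Q = 37*H - H*Q/4)
G(57, l) - W = (¼)*57*(148 - 1*19) - 1*1151 = (¼)*57*(148 - 19) - 1151 = (¼)*57*129 - 1151 = 7353/4 - 1151 = 2749/4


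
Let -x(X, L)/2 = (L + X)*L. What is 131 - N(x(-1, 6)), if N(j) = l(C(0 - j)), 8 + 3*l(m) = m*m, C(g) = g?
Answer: -3199/3 ≈ -1066.3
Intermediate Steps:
l(m) = -8/3 + m²/3 (l(m) = -8/3 + (m*m)/3 = -8/3 + m²/3)
x(X, L) = -2*L*(L + X) (x(X, L) = -2*(L + X)*L = -2*L*(L + X))
N(j) = -8/3 + j²/3 (N(j) = -8/3 + (0 - j)²/3 = -8/3 + (-j)²/3 = -8/3 + j²/3)
131 - N(x(-1, 6)) = 131 - (-8/3 + (-2*6*(6 - 1))²/3) = 131 - (-8/3 + (-2*6*5)²/3) = 131 - (-8/3 + (⅓)*(-60)²) = 131 - (-8/3 + (⅓)*3600) = 131 - (-8/3 + 1200) = 131 - 1*3592/3 = 131 - 3592/3 = -3199/3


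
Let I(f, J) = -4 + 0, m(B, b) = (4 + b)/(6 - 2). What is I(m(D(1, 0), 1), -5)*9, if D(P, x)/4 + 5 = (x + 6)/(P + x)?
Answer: -36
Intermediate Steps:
D(P, x) = -20 + 4*(6 + x)/(P + x) (D(P, x) = -20 + 4*((x + 6)/(P + x)) = -20 + 4*((6 + x)/(P + x)) = -20 + 4*(6 + x)/(P + x))
m(B, b) = 1 + b/4 (m(B, b) = (4 + b)/4 = (4 + b)*(¼) = 1 + b/4)
I(f, J) = -4
I(m(D(1, 0), 1), -5)*9 = -4*9 = -36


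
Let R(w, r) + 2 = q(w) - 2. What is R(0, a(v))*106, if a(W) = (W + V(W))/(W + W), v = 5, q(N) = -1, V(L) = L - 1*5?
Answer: -530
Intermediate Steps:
V(L) = -5 + L (V(L) = L - 5 = -5 + L)
a(W) = (-5 + 2*W)/(2*W) (a(W) = (W + (-5 + W))/(W + W) = (-5 + 2*W)/((2*W)) = (-5 + 2*W)*(1/(2*W)) = (-5 + 2*W)/(2*W))
R(w, r) = -5 (R(w, r) = -2 + (-1 - 2) = -2 - 3 = -5)
R(0, a(v))*106 = -5*106 = -530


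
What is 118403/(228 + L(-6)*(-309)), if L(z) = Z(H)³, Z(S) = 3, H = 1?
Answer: -118403/8115 ≈ -14.591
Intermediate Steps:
L(z) = 27 (L(z) = 3³ = 27)
118403/(228 + L(-6)*(-309)) = 118403/(228 + 27*(-309)) = 118403/(228 - 8343) = 118403/(-8115) = 118403*(-1/8115) = -118403/8115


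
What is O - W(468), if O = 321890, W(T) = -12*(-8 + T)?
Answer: 327410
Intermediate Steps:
W(T) = 96 - 12*T
O - W(468) = 321890 - (96 - 12*468) = 321890 - (96 - 5616) = 321890 - 1*(-5520) = 321890 + 5520 = 327410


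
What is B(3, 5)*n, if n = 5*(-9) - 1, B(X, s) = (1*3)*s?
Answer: -690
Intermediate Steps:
B(X, s) = 3*s
n = -46 (n = -45 - 1 = -46)
B(3, 5)*n = (3*5)*(-46) = 15*(-46) = -690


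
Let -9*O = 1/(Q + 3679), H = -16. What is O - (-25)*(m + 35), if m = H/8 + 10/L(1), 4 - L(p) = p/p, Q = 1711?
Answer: 44063249/48510 ≈ 908.33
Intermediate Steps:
L(p) = 3 (L(p) = 4 - p/p = 4 - 1*1 = 4 - 1 = 3)
m = 4/3 (m = -16/8 + 10/3 = -16*1/8 + 10*(1/3) = -2 + 10/3 = 4/3 ≈ 1.3333)
O = -1/48510 (O = -1/(9*(1711 + 3679)) = -1/9/5390 = -1/9*1/5390 = -1/48510 ≈ -2.0614e-5)
O - (-25)*(m + 35) = -1/48510 - (-25)*(4/3 + 35) = -1/48510 - (-25)*109/3 = -1/48510 - 1*(-2725/3) = -1/48510 + 2725/3 = 44063249/48510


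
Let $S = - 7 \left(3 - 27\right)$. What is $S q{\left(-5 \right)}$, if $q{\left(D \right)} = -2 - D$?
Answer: $504$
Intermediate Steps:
$S = 168$ ($S = \left(-7\right) \left(-24\right) = 168$)
$S q{\left(-5 \right)} = 168 \left(-2 - -5\right) = 168 \left(-2 + 5\right) = 168 \cdot 3 = 504$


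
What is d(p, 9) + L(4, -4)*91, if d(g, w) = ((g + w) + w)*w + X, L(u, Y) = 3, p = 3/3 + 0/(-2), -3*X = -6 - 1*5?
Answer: 1343/3 ≈ 447.67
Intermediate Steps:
X = 11/3 (X = -(-6 - 1*5)/3 = -(-6 - 5)/3 = -⅓*(-11) = 11/3 ≈ 3.6667)
p = 1 (p = 3*(⅓) + 0*(-½) = 1 + 0 = 1)
d(g, w) = 11/3 + w*(g + 2*w) (d(g, w) = ((g + w) + w)*w + 11/3 = (g + 2*w)*w + 11/3 = w*(g + 2*w) + 11/3 = 11/3 + w*(g + 2*w))
d(p, 9) + L(4, -4)*91 = (11/3 + 2*9² + 1*9) + 3*91 = (11/3 + 2*81 + 9) + 273 = (11/3 + 162 + 9) + 273 = 524/3 + 273 = 1343/3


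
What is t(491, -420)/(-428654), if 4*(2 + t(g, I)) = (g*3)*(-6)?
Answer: 4423/857308 ≈ 0.0051592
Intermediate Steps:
t(g, I) = -2 - 9*g/2 (t(g, I) = -2 + ((g*3)*(-6))/4 = -2 + ((3*g)*(-6))/4 = -2 + (-18*g)/4 = -2 - 9*g/2)
t(491, -420)/(-428654) = (-2 - 9/2*491)/(-428654) = (-2 - 4419/2)*(-1/428654) = -4423/2*(-1/428654) = 4423/857308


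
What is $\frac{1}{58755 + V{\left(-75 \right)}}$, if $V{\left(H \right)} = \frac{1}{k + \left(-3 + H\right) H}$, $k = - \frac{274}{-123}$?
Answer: $\frac{719824}{42293259243} \approx 1.702 \cdot 10^{-5}$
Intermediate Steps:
$k = \frac{274}{123}$ ($k = \left(-274\right) \left(- \frac{1}{123}\right) = \frac{274}{123} \approx 2.2276$)
$V{\left(H \right)} = \frac{1}{\frac{274}{123} + H \left(-3 + H\right)}$ ($V{\left(H \right)} = \frac{1}{\frac{274}{123} + \left(-3 + H\right) H} = \frac{1}{\frac{274}{123} + H \left(-3 + H\right)}$)
$\frac{1}{58755 + V{\left(-75 \right)}} = \frac{1}{58755 + \frac{123}{274 - -27675 + 123 \left(-75\right)^{2}}} = \frac{1}{58755 + \frac{123}{274 + 27675 + 123 \cdot 5625}} = \frac{1}{58755 + \frac{123}{274 + 27675 + 691875}} = \frac{1}{58755 + \frac{123}{719824}} = \frac{1}{\frac{42293259243}{719824}} = \frac{719824}{42293259243}$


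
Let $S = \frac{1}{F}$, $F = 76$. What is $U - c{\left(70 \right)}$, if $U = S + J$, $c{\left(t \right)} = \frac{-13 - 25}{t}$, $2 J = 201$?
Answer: $\frac{268809}{2660} \approx 101.06$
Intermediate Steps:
$J = \frac{201}{2}$ ($J = \frac{1}{2} \cdot 201 = \frac{201}{2} \approx 100.5$)
$c{\left(t \right)} = - \frac{38}{t}$ ($c{\left(t \right)} = \frac{-13 - 25}{t} = - \frac{38}{t}$)
$S = \frac{1}{76} \approx 0.013158$
$U = \frac{7639}{76}$ ($U = \frac{1}{76} + \frac{201}{2} = \frac{7639}{76} \approx 100.51$)
$U - c{\left(70 \right)} = \frac{7639}{76} - - \frac{38}{70} = \frac{7639}{76} - \left(-38\right) \frac{1}{70} = \frac{7639}{76} - - \frac{19}{35} = \frac{7639}{76} + \frac{19}{35} = \frac{268809}{2660}$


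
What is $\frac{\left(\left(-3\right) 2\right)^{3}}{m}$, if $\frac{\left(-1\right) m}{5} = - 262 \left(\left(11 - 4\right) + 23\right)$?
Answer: $- \frac{18}{3275} \approx -0.0054962$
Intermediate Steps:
$m = 39300$ ($m = - 5 \left(- 262 \left(\left(11 - 4\right) + 23\right)\right) = - 5 \left(- 262 \left(7 + 23\right)\right) = - 5 \left(\left(-262\right) 30\right) = \left(-5\right) \left(-7860\right) = 39300$)
$\frac{\left(\left(-3\right) 2\right)^{3}}{m} = \frac{\left(\left(-3\right) 2\right)^{3}}{39300} = \left(-6\right)^{3} \cdot \frac{1}{39300} = \left(-216\right) \frac{1}{39300} = - \frac{18}{3275}$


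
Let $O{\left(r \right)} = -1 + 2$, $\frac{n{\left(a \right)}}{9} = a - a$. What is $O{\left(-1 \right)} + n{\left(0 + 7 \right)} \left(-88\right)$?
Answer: $1$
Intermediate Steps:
$n{\left(a \right)} = 0$ ($n{\left(a \right)} = 9 \left(a - a\right) = 9 \cdot 0 = 0$)
$O{\left(r \right)} = 1$
$O{\left(-1 \right)} + n{\left(0 + 7 \right)} \left(-88\right) = 1 + 0 \left(-88\right) = 1 + 0 = 1$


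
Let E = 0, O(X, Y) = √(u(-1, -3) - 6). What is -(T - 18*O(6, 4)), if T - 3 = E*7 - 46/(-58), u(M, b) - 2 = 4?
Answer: -110/29 ≈ -3.7931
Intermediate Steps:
u(M, b) = 6 (u(M, b) = 2 + 4 = 6)
O(X, Y) = 0 (O(X, Y) = √(6 - 6) = √0 = 0)
T = 110/29 (T = 3 + (0*7 - 46/(-58)) = 3 + (0 - 46*(-1/58)) = 3 + (0 + 23/29) = 3 + 23/29 = 110/29 ≈ 3.7931)
-(T - 18*O(6, 4)) = -(110/29 - 18*0) = -(110/29 + 0) = -1*110/29 = -110/29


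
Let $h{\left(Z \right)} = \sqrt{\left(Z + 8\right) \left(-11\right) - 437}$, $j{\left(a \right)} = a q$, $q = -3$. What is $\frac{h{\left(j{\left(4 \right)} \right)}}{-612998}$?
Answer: $- \frac{i \sqrt{393}}{612998} \approx - 3.234 \cdot 10^{-5} i$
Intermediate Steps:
$j{\left(a \right)} = - 3 a$ ($j{\left(a \right)} = a \left(-3\right) = - 3 a$)
$h{\left(Z \right)} = \sqrt{-525 - 11 Z}$ ($h{\left(Z \right)} = \sqrt{\left(8 + Z\right) \left(-11\right) - 437} = \sqrt{\left(-88 - 11 Z\right) - 437} = \sqrt{-525 - 11 Z}$)
$\frac{h{\left(j{\left(4 \right)} \right)}}{-612998} = \frac{\sqrt{-525 - 11 \left(\left(-3\right) 4\right)}}{-612998} = \sqrt{-525 - -132} \left(- \frac{1}{612998}\right) = \sqrt{-525 + 132} \left(- \frac{1}{612998}\right) = \sqrt{-393} \left(- \frac{1}{612998}\right) = i \sqrt{393} \left(- \frac{1}{612998}\right) = - \frac{i \sqrt{393}}{612998}$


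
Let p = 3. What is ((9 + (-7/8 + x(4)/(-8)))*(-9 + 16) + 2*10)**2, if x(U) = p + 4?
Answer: 80089/16 ≈ 5005.6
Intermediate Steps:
x(U) = 7 (x(U) = 3 + 4 = 7)
((9 + (-7/8 + x(4)/(-8)))*(-9 + 16) + 2*10)**2 = ((9 + (-7/8 + 7/(-8)))*(-9 + 16) + 2*10)**2 = ((9 + (-7*1/8 + 7*(-1/8)))*7 + 20)**2 = ((9 + (-7/8 - 7/8))*7 + 20)**2 = ((9 - 7/4)*7 + 20)**2 = ((29/4)*7 + 20)**2 = (203/4 + 20)**2 = (283/4)**2 = 80089/16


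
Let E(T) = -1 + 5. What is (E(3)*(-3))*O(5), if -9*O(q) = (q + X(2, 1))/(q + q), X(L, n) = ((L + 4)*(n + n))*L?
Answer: 58/15 ≈ 3.8667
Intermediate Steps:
X(L, n) = 2*L*n*(4 + L) (X(L, n) = ((4 + L)*(2*n))*L = (2*n*(4 + L))*L = 2*L*n*(4 + L))
E(T) = 4
O(q) = -(24 + q)/(18*q) (O(q) = -(q + 2*2*1*(4 + 2))/(9*(q + q)) = -(q + 2*2*1*6)/(9*(2*q)) = -(q + 24)*1/(2*q)/9 = -(24 + q)*1/(2*q)/9 = -(24 + q)/(18*q))
(E(3)*(-3))*O(5) = (4*(-3))*((1/18)*(-24 - 1*5)/5) = -2*(-24 - 5)/(3*5) = -2*(-29)/(3*5) = -12*(-29/90) = 58/15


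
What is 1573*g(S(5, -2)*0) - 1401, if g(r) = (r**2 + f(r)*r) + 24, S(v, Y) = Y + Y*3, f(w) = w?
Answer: 36351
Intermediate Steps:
S(v, Y) = 4*Y (S(v, Y) = Y + 3*Y = 4*Y)
g(r) = 24 + 2*r**2 (g(r) = (r**2 + r*r) + 24 = (r**2 + r**2) + 24 = 2*r**2 + 24 = 24 + 2*r**2)
1573*g(S(5, -2)*0) - 1401 = 1573*(24 + 2*((4*(-2))*0)**2) - 1401 = 1573*(24 + 2*(-8*0)**2) - 1401 = 1573*(24 + 2*0**2) - 1401 = 1573*(24 + 2*0) - 1401 = 1573*(24 + 0) - 1401 = 1573*24 - 1401 = 37752 - 1401 = 36351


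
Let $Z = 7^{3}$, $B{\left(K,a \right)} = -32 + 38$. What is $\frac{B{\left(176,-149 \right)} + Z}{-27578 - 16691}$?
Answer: $- \frac{349}{44269} \approx -0.0078836$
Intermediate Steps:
$B{\left(K,a \right)} = 6$
$Z = 343$
$\frac{B{\left(176,-149 \right)} + Z}{-27578 - 16691} = \frac{6 + 343}{-27578 - 16691} = \frac{349}{-44269} = 349 \left(- \frac{1}{44269}\right) = - \frac{349}{44269}$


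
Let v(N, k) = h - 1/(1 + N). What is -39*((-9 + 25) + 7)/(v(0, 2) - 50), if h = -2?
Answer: 897/53 ≈ 16.925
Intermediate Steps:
v(N, k) = -2 - 1/(1 + N)
-39*((-9 + 25) + 7)/(v(0, 2) - 50) = -39*((-9 + 25) + 7)/((-3 - 2*0)/(1 + 0) - 50) = -39*(16 + 7)/((-3 + 0)/1 - 50) = -897/(1*(-3) - 50) = -897/(-3 - 50) = -897/(-53) = -897*(-1)/53 = -39*(-23/53) = 897/53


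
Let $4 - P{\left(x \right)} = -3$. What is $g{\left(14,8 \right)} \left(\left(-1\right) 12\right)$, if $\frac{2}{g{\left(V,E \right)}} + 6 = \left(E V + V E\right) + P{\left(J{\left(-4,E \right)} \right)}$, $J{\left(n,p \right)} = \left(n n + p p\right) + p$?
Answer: $- \frac{8}{75} \approx -0.10667$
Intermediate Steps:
$J{\left(n,p \right)} = p + n^{2} + p^{2}$ ($J{\left(n,p \right)} = \left(n^{2} + p^{2}\right) + p = p + n^{2} + p^{2}$)
$P{\left(x \right)} = 7$ ($P{\left(x \right)} = 4 - -3 = 4 + 3 = 7$)
$g{\left(V,E \right)} = \frac{2}{1 + 2 E V}$ ($g{\left(V,E \right)} = \frac{2}{-6 + \left(\left(E V + V E\right) + 7\right)} = \frac{2}{-6 + \left(\left(E V + E V\right) + 7\right)} = \frac{2}{-6 + \left(2 E V + 7\right)} = \frac{2}{-6 + \left(7 + 2 E V\right)} = \frac{2}{1 + 2 E V}$)
$g{\left(14,8 \right)} \left(\left(-1\right) 12\right) = \frac{2}{1 + 2 \cdot 8 \cdot 14} \left(\left(-1\right) 12\right) = \frac{2}{1 + 224} \left(-12\right) = \frac{2}{225} \left(-12\right) = - \frac{8}{75}$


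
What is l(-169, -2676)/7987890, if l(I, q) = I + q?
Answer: -569/1597578 ≈ -0.00035616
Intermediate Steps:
l(-169, -2676)/7987890 = (-169 - 2676)/7987890 = -2845*1/7987890 = -569/1597578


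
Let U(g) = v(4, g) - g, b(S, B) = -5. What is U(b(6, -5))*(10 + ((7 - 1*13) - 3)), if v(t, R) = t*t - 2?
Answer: 19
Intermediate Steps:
v(t, R) = -2 + t² (v(t, R) = t² - 2 = -2 + t²)
U(g) = 14 - g (U(g) = (-2 + 4²) - g = (-2 + 16) - g = 14 - g)
U(b(6, -5))*(10 + ((7 - 1*13) - 3)) = (14 - 1*(-5))*(10 + ((7 - 1*13) - 3)) = (14 + 5)*(10 + ((7 - 13) - 3)) = 19*(10 + (-6 - 3)) = 19*(10 - 9) = 19*1 = 19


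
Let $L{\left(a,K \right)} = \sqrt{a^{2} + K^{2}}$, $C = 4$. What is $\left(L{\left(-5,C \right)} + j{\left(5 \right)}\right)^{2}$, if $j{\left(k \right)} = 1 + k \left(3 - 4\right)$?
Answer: $\left(4 - \sqrt{41}\right)^{2} \approx 5.775$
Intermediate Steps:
$L{\left(a,K \right)} = \sqrt{K^{2} + a^{2}}$
$j{\left(k \right)} = 1 - k$ ($j{\left(k \right)} = 1 + k \left(-1\right) = 1 - k$)
$\left(L{\left(-5,C \right)} + j{\left(5 \right)}\right)^{2} = \left(\sqrt{4^{2} + \left(-5\right)^{2}} + \left(1 - 5\right)\right)^{2} = \left(\sqrt{16 + 25} + \left(1 - 5\right)\right)^{2} = \left(\sqrt{41} - 4\right)^{2} = \left(-4 + \sqrt{41}\right)^{2}$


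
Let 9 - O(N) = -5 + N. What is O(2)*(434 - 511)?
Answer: -924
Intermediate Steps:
O(N) = 14 - N (O(N) = 9 - (-5 + N) = 9 + (5 - N) = 14 - N)
O(2)*(434 - 511) = (14 - 1*2)*(434 - 511) = (14 - 2)*(-77) = 12*(-77) = -924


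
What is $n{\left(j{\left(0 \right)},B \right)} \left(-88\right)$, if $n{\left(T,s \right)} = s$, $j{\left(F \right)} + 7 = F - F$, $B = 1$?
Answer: $-88$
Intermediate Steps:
$j{\left(F \right)} = -7$ ($j{\left(F \right)} = -7 + \left(F - F\right) = -7 + 0 = -7$)
$n{\left(j{\left(0 \right)},B \right)} \left(-88\right) = 1 \left(-88\right) = -88$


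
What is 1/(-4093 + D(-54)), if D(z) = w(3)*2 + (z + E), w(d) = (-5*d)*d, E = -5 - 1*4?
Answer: -1/4246 ≈ -0.00023552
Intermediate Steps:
E = -9 (E = -5 - 4 = -9)
w(d) = -5*d²
D(z) = -99 + z (D(z) = -5*3²*2 + (z - 9) = -5*9*2 + (-9 + z) = -45*2 + (-9 + z) = -90 + (-9 + z) = -99 + z)
1/(-4093 + D(-54)) = 1/(-4093 + (-99 - 54)) = 1/(-4093 - 153) = 1/(-4246) = -1/4246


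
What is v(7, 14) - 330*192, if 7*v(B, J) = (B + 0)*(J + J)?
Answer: -63332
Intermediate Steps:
v(B, J) = 2*B*J/7 (v(B, J) = ((B + 0)*(J + J))/7 = (B*(2*J))/7 = (2*B*J)/7 = 2*B*J/7)
v(7, 14) - 330*192 = (2/7)*7*14 - 330*192 = 28 - 63360 = -63332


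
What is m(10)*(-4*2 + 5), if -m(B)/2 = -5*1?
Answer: -30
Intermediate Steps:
m(B) = 10 (m(B) = -(-10) = -2*(-5) = 10)
m(10)*(-4*2 + 5) = 10*(-4*2 + 5) = 10*(-8 + 5) = 10*(-3) = -30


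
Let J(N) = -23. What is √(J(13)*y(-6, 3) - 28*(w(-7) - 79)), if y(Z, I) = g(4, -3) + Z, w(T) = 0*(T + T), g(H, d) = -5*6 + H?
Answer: 2*√737 ≈ 54.295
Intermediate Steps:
g(H, d) = -30 + H
w(T) = 0 (w(T) = 0*(2*T) = 0)
y(Z, I) = -26 + Z (y(Z, I) = (-30 + 4) + Z = -26 + Z)
√(J(13)*y(-6, 3) - 28*(w(-7) - 79)) = √(-23*(-26 - 6) - 28*(0 - 79)) = √(-23*(-32) - 28*(-79)) = √(736 + 2212) = √2948 = 2*√737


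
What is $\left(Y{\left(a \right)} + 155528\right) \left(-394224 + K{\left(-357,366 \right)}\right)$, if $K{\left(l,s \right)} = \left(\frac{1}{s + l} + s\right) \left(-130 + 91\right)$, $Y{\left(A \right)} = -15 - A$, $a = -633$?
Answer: $- \frac{191358016022}{3} \approx -6.3786 \cdot 10^{10}$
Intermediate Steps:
$K{\left(l,s \right)} = - 39 s - \frac{39}{l + s}$ ($K{\left(l,s \right)} = \left(\frac{1}{l + s} + s\right) \left(-39\right) = \left(s + \frac{1}{l + s}\right) \left(-39\right) = - 39 s - \frac{39}{l + s}$)
$\left(Y{\left(a \right)} + 155528\right) \left(-394224 + K{\left(-357,366 \right)}\right) = \left(\left(-15 - -633\right) + 155528\right) \left(-394224 + \frac{39 \left(-1 - 366^{2} - \left(-357\right) 366\right)}{-357 + 366}\right) = \left(\left(-15 + 633\right) + 155528\right) \left(-394224 + \frac{39 \left(-1 - 133956 + 130662\right)}{9}\right) = \left(618 + 155528\right) \left(-394224 + 39 \cdot \frac{1}{9} \left(-1 - 133956 + 130662\right)\right) = 156146 \left(-394224 + 39 \cdot \frac{1}{9} \left(-3295\right)\right) = 156146 \left(-394224 - \frac{42835}{3}\right) = 156146 \left(- \frac{1225507}{3}\right) = - \frac{191358016022}{3}$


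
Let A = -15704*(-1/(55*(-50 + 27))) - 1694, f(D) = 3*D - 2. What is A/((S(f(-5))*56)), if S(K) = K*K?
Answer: -1079307/10236380 ≈ -0.10544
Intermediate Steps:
f(D) = -2 + 3*D
S(K) = K**2
A = -2158614/1265 (A = -15704/((-23*(-55))) - 1694 = -15704/1265 - 1694 = -2158614/1265 ≈ -1706.4)
A/((S(f(-5))*56)) = -2158614*1/(56*(-2 + 3*(-5))**2)/1265 = -2158614*1/(56*(-2 - 15)**2)/1265 = -2158614/(1265*((-17)**2*56)) = -2158614/(1265*(289*56)) = -2158614/1265/16184 = -2158614/1265*1/16184 = -1079307/10236380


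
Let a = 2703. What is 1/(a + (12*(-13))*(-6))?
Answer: 1/3639 ≈ 0.00027480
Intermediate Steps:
1/(a + (12*(-13))*(-6)) = 1/(2703 + (12*(-13))*(-6)) = 1/(2703 - 156*(-6)) = 1/(2703 + 936) = 1/3639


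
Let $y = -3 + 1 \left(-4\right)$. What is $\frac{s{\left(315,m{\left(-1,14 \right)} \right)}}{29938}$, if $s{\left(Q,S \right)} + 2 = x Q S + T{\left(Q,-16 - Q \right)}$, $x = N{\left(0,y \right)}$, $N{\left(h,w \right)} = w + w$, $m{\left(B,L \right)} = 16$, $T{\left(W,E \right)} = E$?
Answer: $- \frac{70893}{29938} \approx -2.368$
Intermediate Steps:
$y = -7$ ($y = -3 - 4 = -7$)
$N{\left(h,w \right)} = 2 w$
$x = -14$ ($x = 2 \left(-7\right) = -14$)
$s{\left(Q,S \right)} = -18 - Q - 14 Q S$ ($s{\left(Q,S \right)} = -2 - \left(16 + Q - - 14 Q S\right) = -2 - \left(16 + Q + 14 Q S\right) = -18 - Q - 14 Q S$)
$\frac{s{\left(315,m{\left(-1,14 \right)} \right)}}{29938} = \frac{-18 - 315 - 4410 \cdot 16}{29938} = \left(-18 - 315 - 70560\right) \frac{1}{29938} = \left(-70893\right) \frac{1}{29938} = - \frac{70893}{29938}$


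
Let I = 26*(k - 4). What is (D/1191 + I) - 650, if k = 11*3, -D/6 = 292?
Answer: 40704/397 ≈ 102.53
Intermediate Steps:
D = -1752 (D = -6*292 = -1752)
k = 33
I = 754 (I = 26*(33 - 4) = 26*29 = 754)
(D/1191 + I) - 650 = (-1752/1191 + 754) - 650 = (-1752*1/1191 + 754) - 650 = (-584/397 + 754) - 650 = 298754/397 - 650 = 40704/397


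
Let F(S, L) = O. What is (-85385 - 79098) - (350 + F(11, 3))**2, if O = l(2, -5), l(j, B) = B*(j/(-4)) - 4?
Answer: -1143741/4 ≈ -2.8594e+5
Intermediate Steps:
l(j, B) = -4 - B*j/4 (l(j, B) = B*(j*(-1/4)) - 4 = B*(-j/4) - 4 = -B*j/4 - 4 = -4 - B*j/4)
O = -3/2 (O = -4 - 1/4*(-5)*2 = -4 + 5/2 = -3/2 ≈ -1.5000)
F(S, L) = -3/2
(-85385 - 79098) - (350 + F(11, 3))**2 = (-85385 - 79098) - (350 - 3/2)**2 = -164483 - (697/2)**2 = -164483 - 1*485809/4 = -164483 - 485809/4 = -1143741/4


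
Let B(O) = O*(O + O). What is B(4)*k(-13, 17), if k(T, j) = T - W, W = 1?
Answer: -448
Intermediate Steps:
B(O) = 2*O**2 (B(O) = O*(2*O) = 2*O**2)
k(T, j) = -1 + T (k(T, j) = T - 1*1 = T - 1 = -1 + T)
B(4)*k(-13, 17) = (2*4**2)*(-1 - 13) = (2*16)*(-14) = 32*(-14) = -448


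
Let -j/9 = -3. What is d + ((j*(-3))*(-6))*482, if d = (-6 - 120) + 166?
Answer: 234292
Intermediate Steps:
j = 27 (j = -9*(-3) = 27)
d = 40 (d = -126 + 166 = 40)
d + ((j*(-3))*(-6))*482 = 40 + ((27*(-3))*(-6))*482 = 40 - 81*(-6)*482 = 40 + 486*482 = 40 + 234252 = 234292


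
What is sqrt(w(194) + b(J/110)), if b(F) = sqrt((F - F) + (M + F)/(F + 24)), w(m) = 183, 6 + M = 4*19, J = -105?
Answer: sqrt(278343 + 273*sqrt(93))/39 ≈ 13.592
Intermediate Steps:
M = 70 (M = -6 + 4*19 = -6 + 76 = 70)
b(F) = sqrt((70 + F)/(24 + F)) (b(F) = sqrt((F - F) + (70 + F)/(F + 24)) = sqrt(0 + (70 + F)/(24 + F)) = sqrt((70 + F)/(24 + F)))
sqrt(w(194) + b(J/110)) = sqrt(183 + sqrt((70 - 105/110)/(24 - 105/110))) = sqrt(183 + sqrt((70 - 105*1/110)/(24 - 105*1/110))) = sqrt(183 + sqrt((70 - 21/22)/(24 - 21/22))) = sqrt(183 + sqrt((1519/22)/(507/22))) = sqrt(183 + sqrt((22/507)*(1519/22))) = sqrt(183 + sqrt(1519/507)) = sqrt(183 + 7*sqrt(93)/39)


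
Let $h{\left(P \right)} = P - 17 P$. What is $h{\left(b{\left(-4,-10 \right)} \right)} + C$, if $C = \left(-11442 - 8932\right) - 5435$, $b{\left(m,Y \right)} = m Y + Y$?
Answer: $-26289$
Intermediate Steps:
$b{\left(m,Y \right)} = Y + Y m$ ($b{\left(m,Y \right)} = Y m + Y = Y + Y m$)
$h{\left(P \right)} = - 16 P$ ($h{\left(P \right)} = P - 17 P = - 16 P$)
$C = -25809$ ($C = -20374 - 5435 = -25809$)
$h{\left(b{\left(-4,-10 \right)} \right)} + C = - 16 \left(- 10 \left(1 - 4\right)\right) - 25809 = - 16 \left(\left(-10\right) \left(-3\right)\right) - 25809 = \left(-16\right) 30 - 25809 = -480 - 25809 = -26289$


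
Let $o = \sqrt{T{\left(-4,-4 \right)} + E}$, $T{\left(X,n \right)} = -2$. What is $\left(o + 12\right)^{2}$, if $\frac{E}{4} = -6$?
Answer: $\left(12 + i \sqrt{26}\right)^{2} \approx 118.0 + 122.38 i$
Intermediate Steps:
$E = -24$ ($E = 4 \left(-6\right) = -24$)
$o = i \sqrt{26}$ ($o = \sqrt{-2 - 24} = \sqrt{-26} = i \sqrt{26} \approx 5.099 i$)
$\left(o + 12\right)^{2} = \left(i \sqrt{26} + 12\right)^{2} = \left(12 + i \sqrt{26}\right)^{2}$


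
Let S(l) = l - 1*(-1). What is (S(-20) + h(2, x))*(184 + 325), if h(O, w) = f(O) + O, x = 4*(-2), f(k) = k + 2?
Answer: -6617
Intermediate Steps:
f(k) = 2 + k
S(l) = 1 + l (S(l) = l + 1 = 1 + l)
x = -8
h(O, w) = 2 + 2*O (h(O, w) = (2 + O) + O = 2 + 2*O)
(S(-20) + h(2, x))*(184 + 325) = ((1 - 20) + (2 + 2*2))*(184 + 325) = (-19 + (2 + 4))*509 = (-19 + 6)*509 = -13*509 = -6617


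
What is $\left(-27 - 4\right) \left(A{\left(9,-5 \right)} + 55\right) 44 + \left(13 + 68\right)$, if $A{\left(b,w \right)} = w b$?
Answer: $-13559$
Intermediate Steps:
$A{\left(b,w \right)} = b w$
$\left(-27 - 4\right) \left(A{\left(9,-5 \right)} + 55\right) 44 + \left(13 + 68\right) = \left(-27 - 4\right) \left(9 \left(-5\right) + 55\right) 44 + \left(13 + 68\right) = - 31 \left(-45 + 55\right) 44 + 81 = \left(-31\right) 10 \cdot 44 + 81 = \left(-310\right) 44 + 81 = -13640 + 81 = -13559$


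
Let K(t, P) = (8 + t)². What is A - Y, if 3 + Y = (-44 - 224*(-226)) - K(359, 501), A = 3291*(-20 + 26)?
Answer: 103858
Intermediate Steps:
A = 19746 (A = 3291*6 = 19746)
Y = -84112 (Y = -3 + ((-44 - 224*(-226)) - (8 + 359)²) = -3 + ((-44 + 50624) - 1*367²) = -3 + (50580 - 1*134689) = -3 + (50580 - 134689) = -3 - 84109 = -84112)
A - Y = 19746 - 1*(-84112) = 19746 + 84112 = 103858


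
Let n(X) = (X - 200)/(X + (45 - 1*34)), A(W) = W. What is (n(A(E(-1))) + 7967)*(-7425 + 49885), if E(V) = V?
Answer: 337425374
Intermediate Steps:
n(X) = (-200 + X)/(11 + X) (n(X) = (-200 + X)/(X + (45 - 34)) = (-200 + X)/(X + 11) = (-200 + X)/(11 + X))
(n(A(E(-1))) + 7967)*(-7425 + 49885) = ((-200 - 1)/(11 - 1) + 7967)*(-7425 + 49885) = (-201/10 + 7967)*42460 = (79469/10)*42460 = 337425374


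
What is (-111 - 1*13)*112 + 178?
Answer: -13710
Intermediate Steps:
(-111 - 1*13)*112 + 178 = (-111 - 13)*112 + 178 = -124*112 + 178 = -13888 + 178 = -13710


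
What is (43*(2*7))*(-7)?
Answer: -4214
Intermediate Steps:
(43*(2*7))*(-7) = (43*14)*(-7) = 602*(-7) = -4214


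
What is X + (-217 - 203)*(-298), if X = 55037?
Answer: 180197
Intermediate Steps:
X + (-217 - 203)*(-298) = 55037 + (-217 - 203)*(-298) = 55037 - 420*(-298) = 55037 + 125160 = 180197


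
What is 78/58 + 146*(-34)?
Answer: -143917/29 ≈ -4962.7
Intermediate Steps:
78/58 + 146*(-34) = 78*(1/58) - 4964 = 39/29 - 4964 = -143917/29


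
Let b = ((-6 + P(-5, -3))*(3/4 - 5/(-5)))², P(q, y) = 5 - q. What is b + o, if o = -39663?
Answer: -39614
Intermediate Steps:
b = 49 (b = ((-6 + (5 - 1*(-5)))*(3/4 - 5/(-5)))² = ((-6 + (5 + 5))*(3*(¼) - 5*(-⅕)))² = ((-6 + 10)*(¾ + 1))² = (4*(7/4))² = 7² = 49)
b + o = 49 - 39663 = -39614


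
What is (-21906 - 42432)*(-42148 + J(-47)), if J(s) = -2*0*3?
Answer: 2711718024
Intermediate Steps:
J(s) = 0 (J(s) = 0*3 = 0)
(-21906 - 42432)*(-42148 + J(-47)) = (-21906 - 42432)*(-42148 + 0) = -64338*(-42148) = 2711718024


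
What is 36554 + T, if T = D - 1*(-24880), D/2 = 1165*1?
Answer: 63764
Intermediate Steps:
D = 2330 (D = 2*(1165*1) = 2*1165 = 2330)
T = 27210 (T = 2330 - 1*(-24880) = 2330 + 24880 = 27210)
36554 + T = 36554 + 27210 = 63764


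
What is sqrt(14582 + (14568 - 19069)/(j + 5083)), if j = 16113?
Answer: sqrt(33424315321)/1514 ≈ 120.76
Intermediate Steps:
sqrt(14582 + (14568 - 19069)/(j + 5083)) = sqrt(14582 + (14568 - 19069)/(16113 + 5083)) = sqrt(14582 - 4501/21196) = sqrt(14582 - 4501*1/21196) = sqrt(14582 - 643/3028) = sqrt(44153653/3028) = sqrt(33424315321)/1514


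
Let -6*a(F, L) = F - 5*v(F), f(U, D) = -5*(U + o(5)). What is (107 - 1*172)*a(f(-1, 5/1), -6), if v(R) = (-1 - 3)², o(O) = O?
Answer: -3250/3 ≈ -1083.3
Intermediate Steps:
v(R) = 16 (v(R) = (-4)² = 16)
f(U, D) = -25 - 5*U (f(U, D) = -5*(U + 5) = -5*(5 + U) = -25 - 5*U)
a(F, L) = 40/3 - F/6 (a(F, L) = -(F - 5*16)/6 = -(F - 80)/6 = -(-80 + F)/6 = 40/3 - F/6)
(107 - 1*172)*a(f(-1, 5/1), -6) = (107 - 1*172)*(40/3 - (-25 - 5*(-1))/6) = (107 - 172)*(40/3 - (-25 + 5)/6) = -65*(40/3 - ⅙*(-20)) = -65*(40/3 + 10/3) = -65*50/3 = -3250/3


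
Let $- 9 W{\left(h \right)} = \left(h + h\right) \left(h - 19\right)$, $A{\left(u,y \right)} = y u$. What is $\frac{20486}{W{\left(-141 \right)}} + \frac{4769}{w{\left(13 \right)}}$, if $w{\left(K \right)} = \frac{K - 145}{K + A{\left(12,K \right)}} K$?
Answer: $- \frac{117568417}{248160} \approx -473.76$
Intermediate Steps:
$A{\left(u,y \right)} = u y$
$W{\left(h \right)} = - \frac{2 h \left(-19 + h\right)}{9}$ ($W{\left(h \right)} = - \frac{\left(h + h\right) \left(h - 19\right)}{9} = - \frac{2 h \left(-19 + h\right)}{9}$)
$w{\left(K \right)} = - \frac{145}{13} + \frac{K}{13}$ ($w{\left(K \right)} = \frac{K - 145}{K + 12 K} K = \frac{-145 + K}{13 K} K = - \frac{145}{13} + \frac{K}{13}$)
$\frac{20486}{W{\left(-141 \right)}} + \frac{4769}{w{\left(13 \right)}} = \frac{20486}{\frac{2}{9} \left(-141\right) \left(19 - -141\right)} + \frac{4769}{- \frac{145}{13} + \frac{1}{13} \cdot 13} = \frac{20486}{\frac{2}{9} \left(-141\right) \left(19 + 141\right)} + \frac{4769}{- \frac{145}{13} + 1} = \frac{20486}{\frac{2}{9} \left(-141\right) 160} + \frac{4769}{- \frac{132}{13}} = \frac{20486}{- \frac{15040}{3}} + 4769 \left(- \frac{13}{132}\right) = 20486 \left(- \frac{3}{15040}\right) - \frac{61997}{132} = - \frac{30729}{7520} - \frac{61997}{132} = - \frac{117568417}{248160}$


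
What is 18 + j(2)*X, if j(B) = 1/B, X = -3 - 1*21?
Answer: 6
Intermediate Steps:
X = -24 (X = -3 - 21 = -24)
18 + j(2)*X = 18 - 24/2 = 18 + (1/2)*(-24) = 18 - 12 = 6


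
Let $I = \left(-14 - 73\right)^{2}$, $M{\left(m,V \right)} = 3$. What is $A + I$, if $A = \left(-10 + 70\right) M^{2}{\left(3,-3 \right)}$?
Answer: $8109$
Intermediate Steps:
$A = 540$ ($A = \left(-10 + 70\right) 3^{2} = 60 \cdot 9 = 540$)
$I = 7569$ ($I = \left(-87\right)^{2} = 7569$)
$A + I = 540 + 7569 = 8109$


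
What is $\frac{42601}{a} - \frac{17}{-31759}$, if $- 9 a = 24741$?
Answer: $- \frac{1352918426}{87305491} \approx -15.496$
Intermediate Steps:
$a = -2749$ ($a = \left(- \frac{1}{9}\right) 24741 = -2749$)
$\frac{42601}{a} - \frac{17}{-31759} = \frac{42601}{-2749} - \frac{17}{-31759} = 42601 \left(- \frac{1}{2749}\right) - - \frac{17}{31759} = - \frac{42601}{2749} + \frac{17}{31759} = - \frac{1352918426}{87305491}$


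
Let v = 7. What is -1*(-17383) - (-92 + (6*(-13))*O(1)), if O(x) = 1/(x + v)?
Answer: 69939/4 ≈ 17485.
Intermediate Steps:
O(x) = 1/(7 + x) (O(x) = 1/(x + 7) = 1/(7 + x))
-1*(-17383) - (-92 + (6*(-13))*O(1)) = -1*(-17383) - (-92 + (6*(-13))/(7 + 1)) = 17383 - (-92 - 78/8) = 17383 - (-92 - 78*⅛) = 17383 - (-92 - 39/4) = 17383 - 1*(-407/4) = 17383 + 407/4 = 69939/4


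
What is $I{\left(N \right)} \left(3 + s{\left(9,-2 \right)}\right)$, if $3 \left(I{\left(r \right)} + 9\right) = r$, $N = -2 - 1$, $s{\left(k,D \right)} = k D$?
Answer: $150$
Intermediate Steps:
$s{\left(k,D \right)} = D k$
$N = -3$
$I{\left(r \right)} = -9 + \frac{r}{3}$
$I{\left(N \right)} \left(3 + s{\left(9,-2 \right)}\right) = \left(-9 + \frac{1}{3} \left(-3\right)\right) \left(3 - 18\right) = \left(-9 - 1\right) \left(3 - 18\right) = \left(-10\right) \left(-15\right) = 150$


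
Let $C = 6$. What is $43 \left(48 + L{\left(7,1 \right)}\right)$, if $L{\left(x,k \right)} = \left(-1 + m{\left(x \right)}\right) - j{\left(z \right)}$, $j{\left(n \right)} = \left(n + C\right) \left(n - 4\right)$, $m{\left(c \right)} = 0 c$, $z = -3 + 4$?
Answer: $2924$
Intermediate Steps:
$z = 1$
$m{\left(c \right)} = 0$
$j{\left(n \right)} = \left(-4 + n\right) \left(6 + n\right)$ ($j{\left(n \right)} = \left(n + 6\right) \left(n - 4\right) = \left(6 + n\right) \left(-4 + n\right) = \left(-4 + n\right) \left(6 + n\right)$)
$L{\left(x,k \right)} = 20$ ($L{\left(x,k \right)} = \left(-1 + 0\right) - \left(-24 + 1^{2} + 2 \cdot 1\right) = -1 - \left(-24 + 1 + 2\right) = -1 - -21 = -1 + 21 = 20$)
$43 \left(48 + L{\left(7,1 \right)}\right) = 43 \left(48 + 20\right) = 43 \cdot 68 = 2924$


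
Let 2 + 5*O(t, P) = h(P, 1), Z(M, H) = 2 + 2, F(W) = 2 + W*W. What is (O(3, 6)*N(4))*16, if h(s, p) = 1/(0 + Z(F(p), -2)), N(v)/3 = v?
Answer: -336/5 ≈ -67.200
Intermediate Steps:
F(W) = 2 + W²
N(v) = 3*v
Z(M, H) = 4
h(s, p) = ¼ (h(s, p) = 1/(0 + 4) = 1/4 = ¼)
O(t, P) = -7/20 (O(t, P) = -⅖ + (⅕)*(¼) = -⅖ + 1/20 = -7/20)
(O(3, 6)*N(4))*16 = -21*4/20*16 = -7/20*12*16 = -21/5*16 = -336/5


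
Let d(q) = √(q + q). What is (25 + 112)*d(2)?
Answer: 274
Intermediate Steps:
d(q) = √2*√q (d(q) = √(2*q) = √2*√q)
(25 + 112)*d(2) = (25 + 112)*(√2*√2) = 137*2 = 274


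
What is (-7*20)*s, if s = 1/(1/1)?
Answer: -140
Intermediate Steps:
s = 1 (s = 1/1 = 1)
(-7*20)*s = -7*20*1 = -140*1 = -140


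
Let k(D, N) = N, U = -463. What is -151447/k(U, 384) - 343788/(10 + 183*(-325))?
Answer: -8873781263/22834560 ≈ -388.61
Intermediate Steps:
-151447/k(U, 384) - 343788/(10 + 183*(-325)) = -151447/384 - 343788/(10 + 183*(-325)) = -151447*1/384 - 343788/(10 - 59475) = -151447/384 - 343788/(-59465) = -151447/384 - 343788*(-1/59465) = -151447/384 + 343788/59465 = -8873781263/22834560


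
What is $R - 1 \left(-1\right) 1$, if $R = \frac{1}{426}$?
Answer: $\frac{427}{426} \approx 1.0023$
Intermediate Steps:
$R = \frac{1}{426} \approx 0.0023474$
$R - 1 \left(-1\right) 1 = \frac{1}{426} - 1 \left(-1\right) 1 = \frac{1}{426} - \left(-1\right) 1 = \frac{1}{426} - -1 = \frac{1}{426} + 1 = \frac{427}{426}$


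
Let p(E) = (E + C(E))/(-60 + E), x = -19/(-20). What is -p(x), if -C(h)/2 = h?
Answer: -19/1181 ≈ -0.016088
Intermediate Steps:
C(h) = -2*h
x = 19/20 (x = -19*(-1/20) = 19/20 ≈ 0.95000)
p(E) = -E/(-60 + E) (p(E) = (E - 2*E)/(-60 + E) = (-E)/(-60 + E) = -E/(-60 + E))
-p(x) = -(-1)*19/(20*(-60 + 19/20)) = -(-1)*19/(20*(-1181/20)) = -(-1)*19*(-20)/(20*1181) = -1*19/1181 = -19/1181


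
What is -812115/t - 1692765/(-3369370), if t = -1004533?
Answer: 887350844259/676928670842 ≈ 1.3108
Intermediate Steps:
-812115/t - 1692765/(-3369370) = -812115/(-1004533) - 1692765/(-3369370) = -812115*(-1/1004533) - 1692765*(-1/3369370) = 812115/1004533 + 338553/673874 = 887350844259/676928670842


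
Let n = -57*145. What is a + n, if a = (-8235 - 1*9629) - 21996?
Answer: -48125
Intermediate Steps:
a = -39860 (a = (-8235 - 9629) - 21996 = -17864 - 21996 = -39860)
n = -8265
a + n = -39860 - 8265 = -48125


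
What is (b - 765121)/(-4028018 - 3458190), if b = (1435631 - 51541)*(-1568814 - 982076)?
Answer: 3530662105221/7486208 ≈ 4.7162e+5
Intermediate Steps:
b = -3530661340100 (b = 1384090*(-2550890) = -3530661340100)
(b - 765121)/(-4028018 - 3458190) = (-3530661340100 - 765121)/(-4028018 - 3458190) = -3530662105221/(-7486208) = -3530662105221*(-1/7486208) = 3530662105221/7486208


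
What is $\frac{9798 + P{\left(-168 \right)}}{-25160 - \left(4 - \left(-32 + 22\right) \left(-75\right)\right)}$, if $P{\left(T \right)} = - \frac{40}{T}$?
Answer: $- \frac{205763}{512694} \approx -0.40134$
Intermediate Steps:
$\frac{9798 + P{\left(-168 \right)}}{-25160 - \left(4 - \left(-32 + 22\right) \left(-75\right)\right)} = \frac{9798 - \frac{40}{-168}}{-25160 - \left(4 - \left(-32 + 22\right) \left(-75\right)\right)} = \frac{9798 - - \frac{5}{21}}{-25160 - -746} = \frac{9798 + \frac{5}{21}}{-25160 + \left(750 - 4\right)} = \frac{205763}{21 \left(-25160 + 746\right)} = \frac{205763}{21 \left(-24414\right)} = \frac{205763}{21} \left(- \frac{1}{24414}\right) = - \frac{205763}{512694}$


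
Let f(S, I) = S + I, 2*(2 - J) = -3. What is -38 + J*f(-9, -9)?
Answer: -101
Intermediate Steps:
J = 7/2 (J = 2 - ½*(-3) = 2 + 3/2 = 7/2 ≈ 3.5000)
f(S, I) = I + S
-38 + J*f(-9, -9) = -38 + 7*(-9 - 9)/2 = -38 + (7/2)*(-18) = -38 - 63 = -101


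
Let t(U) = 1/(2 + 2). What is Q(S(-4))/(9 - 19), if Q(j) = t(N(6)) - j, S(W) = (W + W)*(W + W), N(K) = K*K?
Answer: 51/8 ≈ 6.3750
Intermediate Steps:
N(K) = K²
S(W) = 4*W² (S(W) = (2*W)*(2*W) = 4*W²)
t(U) = ¼ (t(U) = 1/4 = ¼)
Q(j) = ¼ - j
Q(S(-4))/(9 - 19) = (¼ - 4*(-4)²)/(9 - 19) = (¼ - 4*16)/(-10) = (¼ - 1*64)*(-⅒) = (¼ - 64)*(-⅒) = -255/4*(-⅒) = 51/8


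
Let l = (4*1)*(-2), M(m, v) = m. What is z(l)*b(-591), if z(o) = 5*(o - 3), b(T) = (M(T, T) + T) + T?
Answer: 97515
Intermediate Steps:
l = -8 (l = 4*(-2) = -8)
b(T) = 3*T (b(T) = (T + T) + T = 2*T + T = 3*T)
z(o) = -15 + 5*o (z(o) = 5*(-3 + o) = -15 + 5*o)
z(l)*b(-591) = (-15 + 5*(-8))*(3*(-591)) = (-15 - 40)*(-1773) = -55*(-1773) = 97515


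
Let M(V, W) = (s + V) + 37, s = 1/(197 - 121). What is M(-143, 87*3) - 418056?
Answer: -31780311/76 ≈ -4.1816e+5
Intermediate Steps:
s = 1/76 ≈ 0.013158
M(V, W) = 2813/76 + V (M(V, W) = (1/76 + V) + 37 = 2813/76 + V)
M(-143, 87*3) - 418056 = (2813/76 - 143) - 418056 = -8055/76 - 418056 = -31780311/76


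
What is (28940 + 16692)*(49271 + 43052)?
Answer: 4212883136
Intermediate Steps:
(28940 + 16692)*(49271 + 43052) = 45632*92323 = 4212883136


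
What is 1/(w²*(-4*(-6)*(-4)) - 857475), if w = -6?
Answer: -1/860931 ≈ -1.1615e-6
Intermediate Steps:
1/(w²*(-4*(-6)*(-4)) - 857475) = 1/((-6)²*(-4*(-6)*(-4)) - 857475) = 1/(36*(24*(-4)) - 857475) = 1/(36*(-96) - 857475) = 1/(-3456 - 857475) = 1/(-860931) = -1/860931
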